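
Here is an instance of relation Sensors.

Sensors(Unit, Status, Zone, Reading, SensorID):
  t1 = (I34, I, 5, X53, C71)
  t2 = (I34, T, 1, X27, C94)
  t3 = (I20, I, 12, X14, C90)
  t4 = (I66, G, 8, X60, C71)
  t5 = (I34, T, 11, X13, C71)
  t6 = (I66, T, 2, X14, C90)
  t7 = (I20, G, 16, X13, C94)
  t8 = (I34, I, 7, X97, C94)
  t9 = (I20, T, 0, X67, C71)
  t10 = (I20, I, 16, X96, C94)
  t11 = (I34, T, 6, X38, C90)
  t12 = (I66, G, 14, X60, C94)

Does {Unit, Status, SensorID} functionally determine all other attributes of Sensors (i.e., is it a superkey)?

Yes

All 12 rows have distinct {Unit, Status, SensorID} values, so {Unit, Status, SensorID} → (all attributes) holds and {Unit, Status, SensorID} is a superkey.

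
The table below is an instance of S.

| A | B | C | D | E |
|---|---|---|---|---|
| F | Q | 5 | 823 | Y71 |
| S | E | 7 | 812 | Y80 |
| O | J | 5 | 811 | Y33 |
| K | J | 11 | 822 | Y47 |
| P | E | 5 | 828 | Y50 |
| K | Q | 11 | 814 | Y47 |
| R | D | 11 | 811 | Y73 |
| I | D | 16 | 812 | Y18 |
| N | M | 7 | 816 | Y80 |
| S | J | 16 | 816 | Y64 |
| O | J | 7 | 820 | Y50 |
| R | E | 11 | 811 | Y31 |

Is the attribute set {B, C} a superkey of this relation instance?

Yes

All 12 rows have distinct {B, C} values, so {B, C} → (all attributes) holds and {B, C} is a superkey.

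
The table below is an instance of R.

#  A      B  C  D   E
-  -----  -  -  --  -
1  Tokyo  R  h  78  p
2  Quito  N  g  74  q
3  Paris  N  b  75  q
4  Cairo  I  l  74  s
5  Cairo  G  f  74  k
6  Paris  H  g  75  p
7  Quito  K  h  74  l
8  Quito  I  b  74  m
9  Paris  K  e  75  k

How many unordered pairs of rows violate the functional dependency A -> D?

A=Quito: all 3 rows agree on D — 0 pairs.
A=Paris: all 3 rows agree on D — 0 pairs.
A=Cairo: all 2 rows agree on D — 0 pairs.

0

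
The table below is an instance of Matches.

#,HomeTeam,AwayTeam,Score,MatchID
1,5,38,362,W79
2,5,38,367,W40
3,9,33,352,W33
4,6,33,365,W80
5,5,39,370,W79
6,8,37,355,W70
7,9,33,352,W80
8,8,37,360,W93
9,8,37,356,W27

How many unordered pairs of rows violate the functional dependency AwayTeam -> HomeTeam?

2

AwayTeam=38: all 2 rows agree on HomeTeam — 0 pairs.
AwayTeam=33: violating pairs (3,4), (4,7) — 2 pairs.
AwayTeam=37: all 3 rows agree on HomeTeam — 0 pairs.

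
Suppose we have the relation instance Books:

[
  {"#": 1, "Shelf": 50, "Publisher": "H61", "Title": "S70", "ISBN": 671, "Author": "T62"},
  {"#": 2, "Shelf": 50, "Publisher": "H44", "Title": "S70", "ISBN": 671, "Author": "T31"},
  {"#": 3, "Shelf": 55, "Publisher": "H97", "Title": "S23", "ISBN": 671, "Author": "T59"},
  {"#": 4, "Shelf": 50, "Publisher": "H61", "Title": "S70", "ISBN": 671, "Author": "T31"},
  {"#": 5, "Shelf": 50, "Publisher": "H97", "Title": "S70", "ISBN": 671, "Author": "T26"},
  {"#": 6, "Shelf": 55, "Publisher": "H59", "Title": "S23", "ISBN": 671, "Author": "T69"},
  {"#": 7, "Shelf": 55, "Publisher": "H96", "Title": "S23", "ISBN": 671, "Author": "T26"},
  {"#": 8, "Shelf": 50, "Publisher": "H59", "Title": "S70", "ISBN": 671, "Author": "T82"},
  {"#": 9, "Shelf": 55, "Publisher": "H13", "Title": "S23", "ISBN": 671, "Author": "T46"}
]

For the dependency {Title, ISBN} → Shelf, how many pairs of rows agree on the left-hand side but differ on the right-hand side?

(Title=S70, ISBN=671): all 5 rows agree on Shelf — 0 pairs.
(Title=S23, ISBN=671): all 4 rows agree on Shelf — 0 pairs.

0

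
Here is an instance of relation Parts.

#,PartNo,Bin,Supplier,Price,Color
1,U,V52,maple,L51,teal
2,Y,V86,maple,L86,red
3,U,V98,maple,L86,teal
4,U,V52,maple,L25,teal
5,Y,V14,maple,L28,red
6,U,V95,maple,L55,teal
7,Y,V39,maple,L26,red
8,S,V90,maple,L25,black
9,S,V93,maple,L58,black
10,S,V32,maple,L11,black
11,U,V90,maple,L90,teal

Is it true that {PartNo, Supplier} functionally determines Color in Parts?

(PartNo=U, Supplier=maple): rows 1, 3, 4, 6, 11 → Color = teal, teal, teal, teal, teal ✓
(PartNo=Y, Supplier=maple): rows 2, 5, 7 → Color = red, red, red ✓
(PartNo=S, Supplier=maple): rows 8, 9, 10 → Color = black, black, black ✓
Every {PartNo, Supplier} value is associated with a single Color value, so {PartNo, Supplier} → Color holds.

Yes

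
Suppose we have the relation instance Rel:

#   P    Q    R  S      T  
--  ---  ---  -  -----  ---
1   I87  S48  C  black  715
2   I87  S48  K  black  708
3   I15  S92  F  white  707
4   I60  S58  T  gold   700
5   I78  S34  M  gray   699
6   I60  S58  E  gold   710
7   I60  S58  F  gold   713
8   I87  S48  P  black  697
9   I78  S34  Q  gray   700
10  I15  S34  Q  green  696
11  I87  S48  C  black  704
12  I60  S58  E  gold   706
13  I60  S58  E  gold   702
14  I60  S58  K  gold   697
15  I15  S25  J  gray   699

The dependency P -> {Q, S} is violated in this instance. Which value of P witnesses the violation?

P=I87: rows 1, 2, 8, 11 → {Q,S} = (S48, black), (S48, black), (S48, black), (S48, black) ✓
P=I15: rows 3, 10, 15 → {Q,S} takes values {(S92, white), (S34, green), (S25, gray)} — violation
P=I60: rows 4, 6, 7, 12, 13, 14 → {Q,S} = (S58, gold), (S58, gold), (S58, gold), (S58, gold), (S58, gold), (S58, gold) ✓
P=I78: rows 5, 9 → {Q,S} = (S34, gray), (S34, gray) ✓
The only P value with inconsistent RHS is P=I15.

I15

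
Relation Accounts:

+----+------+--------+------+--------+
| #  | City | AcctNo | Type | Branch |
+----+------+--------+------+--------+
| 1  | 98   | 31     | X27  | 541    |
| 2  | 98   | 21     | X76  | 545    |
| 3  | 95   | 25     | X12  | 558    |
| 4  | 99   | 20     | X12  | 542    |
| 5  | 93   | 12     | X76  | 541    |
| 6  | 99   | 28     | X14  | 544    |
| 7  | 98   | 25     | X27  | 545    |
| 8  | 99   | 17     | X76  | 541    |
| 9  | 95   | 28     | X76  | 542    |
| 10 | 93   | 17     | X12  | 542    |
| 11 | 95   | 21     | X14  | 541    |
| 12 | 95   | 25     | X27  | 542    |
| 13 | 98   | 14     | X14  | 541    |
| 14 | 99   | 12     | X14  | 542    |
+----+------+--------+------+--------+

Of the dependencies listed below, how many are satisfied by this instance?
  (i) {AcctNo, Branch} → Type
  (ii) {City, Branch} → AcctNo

(i) {AcctNo, Branch} → Type: every LHS value maps to a single RHS value — holds.
(ii) {City, Branch} → AcctNo: (City=98, Branch=541): rows 1, 13 → AcctNo takes values {31, 14} — violation; (City=98, Branch=545): rows 2, 7 → AcctNo takes values {21, 25} — violation; (City=99, Branch=542): rows 4, 14 → AcctNo takes values {20, 12} — violation; (City=95, Branch=542): rows 9, 12 → AcctNo takes values {28, 25} — violation — fails.
1 of the 2 dependencies holds.

1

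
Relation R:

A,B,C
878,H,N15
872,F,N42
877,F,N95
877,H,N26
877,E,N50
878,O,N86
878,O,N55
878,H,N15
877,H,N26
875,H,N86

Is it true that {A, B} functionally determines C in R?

No

(A=878, B=H): 2 rows → C = N15, N15 ✓
(A=872, B=F): 1 row → C = N42 ✓
(A=877, B=F): 1 row → C = N95 ✓
(A=877, B=H): 2 rows → C = N26, N26 ✓
(A=877, B=E): 1 row → C = N50 ✓
(A=878, B=O): 2 rows → C takes values {N86, N55} — violation
(A=875, B=H): 1 row → C = N86 ✓
Two rows agree on {A, B} but differ on C, so {A, B} -> C does not hold.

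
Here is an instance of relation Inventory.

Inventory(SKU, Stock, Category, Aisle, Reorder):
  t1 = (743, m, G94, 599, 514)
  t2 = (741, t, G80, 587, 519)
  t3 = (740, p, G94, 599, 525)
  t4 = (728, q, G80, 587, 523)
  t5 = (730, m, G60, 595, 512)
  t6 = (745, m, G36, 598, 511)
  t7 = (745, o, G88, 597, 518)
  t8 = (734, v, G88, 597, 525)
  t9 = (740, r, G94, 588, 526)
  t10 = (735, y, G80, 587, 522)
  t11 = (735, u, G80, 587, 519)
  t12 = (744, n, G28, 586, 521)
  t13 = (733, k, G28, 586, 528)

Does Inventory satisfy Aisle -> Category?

Aisle=599: rows 1, 3 → Category = G94, G94 ✓
Aisle=587: rows 2, 4, 10, 11 → Category = G80, G80, G80, G80 ✓
Aisle=595: row 5 → Category = G60 ✓
Aisle=598: row 6 → Category = G36 ✓
Aisle=597: rows 7, 8 → Category = G88, G88 ✓
Aisle=588: row 9 → Category = G94 ✓
Aisle=586: rows 12, 13 → Category = G28, G28 ✓
Every Aisle value is associated with a single Category value, so Aisle -> Category holds.

Yes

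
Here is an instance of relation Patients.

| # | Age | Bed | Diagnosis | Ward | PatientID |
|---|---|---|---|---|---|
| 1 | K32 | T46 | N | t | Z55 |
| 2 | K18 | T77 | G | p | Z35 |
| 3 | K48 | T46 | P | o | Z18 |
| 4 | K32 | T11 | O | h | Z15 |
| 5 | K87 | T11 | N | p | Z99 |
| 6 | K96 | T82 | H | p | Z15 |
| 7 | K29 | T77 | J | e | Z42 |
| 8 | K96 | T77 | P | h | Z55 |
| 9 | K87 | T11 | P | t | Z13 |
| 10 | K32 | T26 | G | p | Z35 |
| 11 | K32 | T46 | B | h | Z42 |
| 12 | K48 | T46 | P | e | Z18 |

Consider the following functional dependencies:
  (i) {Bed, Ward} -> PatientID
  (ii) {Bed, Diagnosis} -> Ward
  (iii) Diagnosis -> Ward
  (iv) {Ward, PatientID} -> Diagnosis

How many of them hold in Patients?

(i) {Bed, Ward} -> PatientID: every LHS value maps to a single RHS value — holds.
(ii) {Bed, Diagnosis} -> Ward: (Bed=T46, Diagnosis=P): rows 3, 12 → Ward takes values {o, e} — violation — fails.
(iii) Diagnosis -> Ward: Diagnosis=N: rows 1, 5 → Ward takes values {t, p} — violation; Diagnosis=P: rows 3, 8, 9, 12 → Ward takes values {o, h, t, e} — violation — fails.
(iv) {Ward, PatientID} -> Diagnosis: every LHS value maps to a single RHS value — holds.
2 of the 4 dependencies hold.

2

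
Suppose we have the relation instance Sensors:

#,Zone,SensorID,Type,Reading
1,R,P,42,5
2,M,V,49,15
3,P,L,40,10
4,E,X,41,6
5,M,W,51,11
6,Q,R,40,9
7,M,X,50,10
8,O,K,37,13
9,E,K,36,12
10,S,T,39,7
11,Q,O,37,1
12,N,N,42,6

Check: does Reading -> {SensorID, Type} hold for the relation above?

Reading=5: row 1 → {SensorID,Type} = (P, 42) ✓
Reading=15: row 2 → {SensorID,Type} = (V, 49) ✓
Reading=10: rows 3, 7 → {SensorID,Type} takes values {(L, 40), (X, 50)} — violation
Reading=6: rows 4, 12 → {SensorID,Type} takes values {(X, 41), (N, 42)} — violation
Reading=11: row 5 → {SensorID,Type} = (W, 51) ✓
Reading=9: row 6 → {SensorID,Type} = (R, 40) ✓
Reading=13: row 8 → {SensorID,Type} = (K, 37) ✓
Reading=12: row 9 → {SensorID,Type} = (K, 36) ✓
Reading=7: row 10 → {SensorID,Type} = (T, 39) ✓
Reading=1: row 11 → {SensorID,Type} = (O, 37) ✓
Two rows agree on Reading but differ on {SensorID, Type}, so Reading -> {SensorID, Type} does not hold.

No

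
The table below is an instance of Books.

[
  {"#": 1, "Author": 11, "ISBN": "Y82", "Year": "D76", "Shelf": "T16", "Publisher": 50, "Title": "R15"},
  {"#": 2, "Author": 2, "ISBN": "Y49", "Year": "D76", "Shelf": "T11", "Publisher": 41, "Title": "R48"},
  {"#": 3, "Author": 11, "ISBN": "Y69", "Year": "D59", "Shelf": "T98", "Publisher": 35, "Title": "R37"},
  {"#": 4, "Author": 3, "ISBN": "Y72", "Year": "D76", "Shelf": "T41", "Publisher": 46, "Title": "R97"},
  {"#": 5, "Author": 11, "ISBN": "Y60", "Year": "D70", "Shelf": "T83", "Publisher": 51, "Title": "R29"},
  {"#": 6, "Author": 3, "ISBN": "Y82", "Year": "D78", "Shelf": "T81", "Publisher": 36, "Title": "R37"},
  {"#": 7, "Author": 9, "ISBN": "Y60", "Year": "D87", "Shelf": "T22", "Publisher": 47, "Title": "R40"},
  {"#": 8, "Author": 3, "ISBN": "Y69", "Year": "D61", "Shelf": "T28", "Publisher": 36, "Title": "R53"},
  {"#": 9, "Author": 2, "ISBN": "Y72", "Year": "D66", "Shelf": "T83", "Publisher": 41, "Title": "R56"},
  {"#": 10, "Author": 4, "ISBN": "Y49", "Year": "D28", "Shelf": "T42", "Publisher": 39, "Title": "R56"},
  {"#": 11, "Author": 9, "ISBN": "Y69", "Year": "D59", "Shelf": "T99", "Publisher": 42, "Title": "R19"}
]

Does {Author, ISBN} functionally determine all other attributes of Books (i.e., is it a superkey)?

All 11 rows have distinct {Author, ISBN} values, so {Author, ISBN} → (all attributes) holds and {Author, ISBN} is a superkey.

Yes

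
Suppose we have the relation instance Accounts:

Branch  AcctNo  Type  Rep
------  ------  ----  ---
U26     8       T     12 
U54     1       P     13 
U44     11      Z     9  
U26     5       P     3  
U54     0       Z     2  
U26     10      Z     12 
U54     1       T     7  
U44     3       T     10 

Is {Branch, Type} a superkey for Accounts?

All 8 rows have distinct {Branch, Type} values, so {Branch, Type} → (all attributes) holds and {Branch, Type} is a superkey.

Yes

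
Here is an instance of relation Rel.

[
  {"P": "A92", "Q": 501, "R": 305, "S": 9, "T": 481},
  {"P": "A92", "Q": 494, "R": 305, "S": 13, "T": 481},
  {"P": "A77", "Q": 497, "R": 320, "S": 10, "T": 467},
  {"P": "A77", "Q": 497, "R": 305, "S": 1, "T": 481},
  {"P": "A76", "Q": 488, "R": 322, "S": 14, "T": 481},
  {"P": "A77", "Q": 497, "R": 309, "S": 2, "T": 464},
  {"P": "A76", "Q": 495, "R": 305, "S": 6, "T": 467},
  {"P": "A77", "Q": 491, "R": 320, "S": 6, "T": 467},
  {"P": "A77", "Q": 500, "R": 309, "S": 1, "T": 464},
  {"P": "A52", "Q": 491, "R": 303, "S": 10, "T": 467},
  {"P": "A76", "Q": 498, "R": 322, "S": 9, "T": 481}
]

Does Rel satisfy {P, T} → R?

Yes

(P=A92, T=481): 2 rows → R = 305, 305 ✓
(P=A77, T=467): 2 rows → R = 320, 320 ✓
(P=A77, T=481): 1 row → R = 305 ✓
(P=A76, T=481): 2 rows → R = 322, 322 ✓
(P=A77, T=464): 2 rows → R = 309, 309 ✓
(P=A76, T=467): 1 row → R = 305 ✓
(P=A52, T=467): 1 row → R = 303 ✓
Every {P, T} value is associated with a single R value, so {P, T} → R holds.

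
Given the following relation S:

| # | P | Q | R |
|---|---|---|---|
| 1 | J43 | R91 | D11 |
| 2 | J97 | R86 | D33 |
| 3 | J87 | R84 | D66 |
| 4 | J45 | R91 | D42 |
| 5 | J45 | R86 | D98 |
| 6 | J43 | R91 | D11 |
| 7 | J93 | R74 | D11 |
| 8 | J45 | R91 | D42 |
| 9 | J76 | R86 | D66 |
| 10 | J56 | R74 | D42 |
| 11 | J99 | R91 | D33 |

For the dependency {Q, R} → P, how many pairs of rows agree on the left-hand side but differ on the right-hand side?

0

(Q=R91, R=D11): all 2 rows agree on P — 0 pairs.
(Q=R91, R=D42): all 2 rows agree on P — 0 pairs.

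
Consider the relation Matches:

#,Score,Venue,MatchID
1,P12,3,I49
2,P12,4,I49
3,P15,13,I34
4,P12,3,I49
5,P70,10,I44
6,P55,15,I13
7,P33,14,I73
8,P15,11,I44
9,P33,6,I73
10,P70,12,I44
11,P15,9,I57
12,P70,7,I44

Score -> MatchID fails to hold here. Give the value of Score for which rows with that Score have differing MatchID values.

Score=P12: rows 1, 2, 4 → MatchID = I49, I49, I49 ✓
Score=P15: rows 3, 8, 11 → MatchID takes values {I34, I44, I57} — violation
Score=P70: rows 5, 10, 12 → MatchID = I44, I44, I44 ✓
Score=P55: row 6 → MatchID = I13 ✓
Score=P33: rows 7, 9 → MatchID = I73, I73 ✓
The only Score value with inconsistent MatchID is Score=P15.

P15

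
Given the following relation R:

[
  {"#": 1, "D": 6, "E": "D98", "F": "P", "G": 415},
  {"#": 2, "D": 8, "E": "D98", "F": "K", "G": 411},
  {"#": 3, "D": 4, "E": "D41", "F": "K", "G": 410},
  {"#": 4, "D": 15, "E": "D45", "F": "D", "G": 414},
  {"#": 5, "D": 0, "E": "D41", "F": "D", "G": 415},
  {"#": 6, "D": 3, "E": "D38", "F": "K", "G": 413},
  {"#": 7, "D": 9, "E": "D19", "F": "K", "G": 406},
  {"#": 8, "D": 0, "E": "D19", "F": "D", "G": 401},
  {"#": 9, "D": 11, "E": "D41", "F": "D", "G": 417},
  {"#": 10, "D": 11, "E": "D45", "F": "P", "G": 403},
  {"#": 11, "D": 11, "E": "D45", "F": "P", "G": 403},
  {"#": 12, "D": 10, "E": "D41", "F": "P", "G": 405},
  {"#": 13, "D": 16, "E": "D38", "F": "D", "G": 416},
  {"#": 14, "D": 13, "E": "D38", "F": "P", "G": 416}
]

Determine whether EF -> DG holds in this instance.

No

(E=D98, F=P): row 1 → {D,G} = (6, 415) ✓
(E=D98, F=K): row 2 → {D,G} = (8, 411) ✓
(E=D41, F=K): row 3 → {D,G} = (4, 410) ✓
(E=D45, F=D): row 4 → {D,G} = (15, 414) ✓
(E=D41, F=D): rows 5, 9 → {D,G} takes values {(0, 415), (11, 417)} — violation
(E=D38, F=K): row 6 → {D,G} = (3, 413) ✓
(E=D19, F=K): row 7 → {D,G} = (9, 406) ✓
(E=D19, F=D): row 8 → {D,G} = (0, 401) ✓
(E=D45, F=P): rows 10, 11 → {D,G} = (11, 403), (11, 403) ✓
(E=D41, F=P): row 12 → {D,G} = (10, 405) ✓
(E=D38, F=D): row 13 → {D,G} = (16, 416) ✓
(E=D38, F=P): row 14 → {D,G} = (13, 416) ✓
Two rows agree on EF but differ on DG, so EF -> DG does not hold.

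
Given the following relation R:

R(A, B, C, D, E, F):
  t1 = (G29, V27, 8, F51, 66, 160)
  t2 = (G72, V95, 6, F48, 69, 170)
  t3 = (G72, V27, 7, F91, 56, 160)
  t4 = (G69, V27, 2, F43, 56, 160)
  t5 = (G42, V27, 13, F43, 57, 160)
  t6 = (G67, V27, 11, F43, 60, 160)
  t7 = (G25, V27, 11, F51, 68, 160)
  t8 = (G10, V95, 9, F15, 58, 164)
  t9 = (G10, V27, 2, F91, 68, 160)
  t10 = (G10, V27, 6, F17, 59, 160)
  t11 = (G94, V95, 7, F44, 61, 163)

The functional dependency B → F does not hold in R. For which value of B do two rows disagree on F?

B=V27: rows 1, 3, 4, 5, 6, 7, 9, 10 → F = 160, 160, 160, 160, 160, 160, 160, 160 ✓
B=V95: rows 2, 8, 11 → F takes values {170, 164, 163} — violation
The only B value with inconsistent F is B=V95.

V95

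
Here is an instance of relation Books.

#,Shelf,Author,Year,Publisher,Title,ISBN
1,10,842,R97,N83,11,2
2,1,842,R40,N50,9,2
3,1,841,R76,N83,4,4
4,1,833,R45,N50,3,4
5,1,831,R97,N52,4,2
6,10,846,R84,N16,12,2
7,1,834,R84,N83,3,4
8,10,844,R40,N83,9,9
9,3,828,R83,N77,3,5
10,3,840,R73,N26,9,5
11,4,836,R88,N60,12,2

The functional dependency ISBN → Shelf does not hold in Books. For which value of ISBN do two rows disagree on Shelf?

2

ISBN=2: rows 1, 2, 5, 6, 11 → Shelf takes values {10, 1, 4} — violation
ISBN=4: rows 3, 4, 7 → Shelf = 1, 1, 1 ✓
ISBN=9: row 8 → Shelf = 10 ✓
ISBN=5: rows 9, 10 → Shelf = 3, 3 ✓
The only ISBN value with inconsistent Shelf is ISBN=2.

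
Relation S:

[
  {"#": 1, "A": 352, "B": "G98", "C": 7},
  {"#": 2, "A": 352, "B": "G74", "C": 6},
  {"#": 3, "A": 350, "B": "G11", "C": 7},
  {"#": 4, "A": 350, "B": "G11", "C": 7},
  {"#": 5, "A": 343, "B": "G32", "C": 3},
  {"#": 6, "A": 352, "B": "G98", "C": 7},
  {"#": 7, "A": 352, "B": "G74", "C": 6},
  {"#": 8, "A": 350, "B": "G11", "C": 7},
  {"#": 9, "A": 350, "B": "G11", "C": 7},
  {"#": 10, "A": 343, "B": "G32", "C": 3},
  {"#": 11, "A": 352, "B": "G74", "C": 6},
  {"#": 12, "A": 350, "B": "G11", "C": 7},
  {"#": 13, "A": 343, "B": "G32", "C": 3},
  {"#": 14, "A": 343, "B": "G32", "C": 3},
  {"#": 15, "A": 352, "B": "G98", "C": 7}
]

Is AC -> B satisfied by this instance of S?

(A=352, C=7): rows 1, 6, 15 → B = G98, G98, G98 ✓
(A=352, C=6): rows 2, 7, 11 → B = G74, G74, G74 ✓
(A=350, C=7): rows 3, 4, 8, 9, 12 → B = G11, G11, G11, G11, G11 ✓
(A=343, C=3): rows 5, 10, 13, 14 → B = G32, G32, G32, G32 ✓
Every AC value is associated with a single B value, so AC -> B holds.

Yes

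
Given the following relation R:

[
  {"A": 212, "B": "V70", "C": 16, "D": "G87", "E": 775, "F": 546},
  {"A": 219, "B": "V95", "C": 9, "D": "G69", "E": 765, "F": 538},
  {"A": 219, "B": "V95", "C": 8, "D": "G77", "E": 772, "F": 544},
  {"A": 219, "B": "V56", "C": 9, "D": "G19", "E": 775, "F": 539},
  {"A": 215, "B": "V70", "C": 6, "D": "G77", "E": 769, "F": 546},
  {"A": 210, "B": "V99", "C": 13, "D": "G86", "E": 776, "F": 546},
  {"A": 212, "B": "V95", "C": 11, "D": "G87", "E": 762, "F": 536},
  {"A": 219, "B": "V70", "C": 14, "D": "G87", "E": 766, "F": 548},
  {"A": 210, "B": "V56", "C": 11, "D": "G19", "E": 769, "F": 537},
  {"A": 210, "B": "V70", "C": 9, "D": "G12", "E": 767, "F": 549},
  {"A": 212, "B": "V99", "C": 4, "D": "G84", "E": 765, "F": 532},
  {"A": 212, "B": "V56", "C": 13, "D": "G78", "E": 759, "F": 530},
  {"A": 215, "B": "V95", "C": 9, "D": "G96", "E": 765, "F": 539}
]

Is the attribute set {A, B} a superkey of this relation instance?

Two distinct rows share (A=219, B=V95), so {A, B} does not determine every attribute — not a superkey.

No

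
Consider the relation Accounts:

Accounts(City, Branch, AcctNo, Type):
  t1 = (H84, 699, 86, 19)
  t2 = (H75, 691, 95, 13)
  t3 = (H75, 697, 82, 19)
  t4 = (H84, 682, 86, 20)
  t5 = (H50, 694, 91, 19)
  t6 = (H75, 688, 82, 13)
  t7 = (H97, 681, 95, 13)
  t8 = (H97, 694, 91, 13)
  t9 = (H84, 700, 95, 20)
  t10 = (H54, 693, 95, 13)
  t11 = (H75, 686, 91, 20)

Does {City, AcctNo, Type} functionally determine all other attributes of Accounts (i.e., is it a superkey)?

Yes

All 11 rows have distinct {City, AcctNo, Type} values, so {City, AcctNo, Type} → (all attributes) holds and {City, AcctNo, Type} is a superkey.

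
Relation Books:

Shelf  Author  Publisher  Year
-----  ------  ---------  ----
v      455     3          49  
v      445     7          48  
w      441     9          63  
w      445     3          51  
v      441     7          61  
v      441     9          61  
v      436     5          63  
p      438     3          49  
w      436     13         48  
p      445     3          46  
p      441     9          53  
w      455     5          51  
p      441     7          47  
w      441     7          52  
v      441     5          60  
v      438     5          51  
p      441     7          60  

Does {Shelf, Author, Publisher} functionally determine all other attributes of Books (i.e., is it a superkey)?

Two distinct rows share (Shelf=p, Author=441, Publisher=7), so {Shelf, Author, Publisher} does not determine every attribute — not a superkey.

No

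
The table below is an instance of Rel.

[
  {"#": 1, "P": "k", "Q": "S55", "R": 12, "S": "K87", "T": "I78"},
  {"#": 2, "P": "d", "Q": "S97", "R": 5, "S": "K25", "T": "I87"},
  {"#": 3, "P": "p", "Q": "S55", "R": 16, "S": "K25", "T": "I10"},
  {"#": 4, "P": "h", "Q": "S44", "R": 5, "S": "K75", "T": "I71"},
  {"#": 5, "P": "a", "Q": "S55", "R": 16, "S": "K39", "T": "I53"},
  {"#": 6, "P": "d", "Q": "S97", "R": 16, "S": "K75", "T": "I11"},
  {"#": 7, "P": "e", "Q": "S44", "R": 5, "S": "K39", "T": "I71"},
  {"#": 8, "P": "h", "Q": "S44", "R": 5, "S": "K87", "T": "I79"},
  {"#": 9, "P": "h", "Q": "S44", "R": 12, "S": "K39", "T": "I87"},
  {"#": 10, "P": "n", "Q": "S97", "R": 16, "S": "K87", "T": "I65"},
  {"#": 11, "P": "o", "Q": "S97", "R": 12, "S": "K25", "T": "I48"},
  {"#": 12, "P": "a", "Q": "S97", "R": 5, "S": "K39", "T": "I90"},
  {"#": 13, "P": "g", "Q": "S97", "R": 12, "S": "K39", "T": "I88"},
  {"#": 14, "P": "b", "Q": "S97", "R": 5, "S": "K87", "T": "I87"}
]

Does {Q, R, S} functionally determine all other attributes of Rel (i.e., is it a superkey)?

All 14 rows have distinct {Q, R, S} values, so {Q, R, S} → (all attributes) holds and {Q, R, S} is a superkey.

Yes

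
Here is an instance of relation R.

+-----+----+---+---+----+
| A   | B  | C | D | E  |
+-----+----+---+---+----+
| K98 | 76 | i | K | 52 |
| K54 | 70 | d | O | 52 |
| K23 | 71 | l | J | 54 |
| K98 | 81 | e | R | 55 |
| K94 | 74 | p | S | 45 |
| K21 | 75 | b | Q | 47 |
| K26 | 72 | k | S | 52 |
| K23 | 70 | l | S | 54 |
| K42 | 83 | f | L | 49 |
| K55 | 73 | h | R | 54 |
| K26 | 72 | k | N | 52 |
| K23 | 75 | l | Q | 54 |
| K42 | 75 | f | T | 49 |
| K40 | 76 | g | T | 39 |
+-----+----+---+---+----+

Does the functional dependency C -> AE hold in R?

Yes

C=i: 1 row → {A,E} = (K98, 52) ✓
C=d: 1 row → {A,E} = (K54, 52) ✓
C=l: 3 rows → {A,E} = (K23, 54), (K23, 54), (K23, 54) ✓
C=e: 1 row → {A,E} = (K98, 55) ✓
C=p: 1 row → {A,E} = (K94, 45) ✓
C=b: 1 row → {A,E} = (K21, 47) ✓
C=k: 2 rows → {A,E} = (K26, 52), (K26, 52) ✓
C=f: 2 rows → {A,E} = (K42, 49), (K42, 49) ✓
C=h: 1 row → {A,E} = (K55, 54) ✓
C=g: 1 row → {A,E} = (K40, 39) ✓
Every C value is associated with a single AE value, so C -> AE holds.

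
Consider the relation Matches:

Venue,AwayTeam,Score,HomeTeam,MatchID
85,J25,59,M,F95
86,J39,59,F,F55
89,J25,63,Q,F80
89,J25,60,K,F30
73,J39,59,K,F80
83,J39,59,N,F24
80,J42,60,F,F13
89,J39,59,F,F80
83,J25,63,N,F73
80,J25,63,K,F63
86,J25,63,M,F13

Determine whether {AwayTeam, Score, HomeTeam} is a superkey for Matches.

No

Two distinct rows share (AwayTeam=J39, Score=59, HomeTeam=F), so {AwayTeam, Score, HomeTeam} does not determine every attribute — not a superkey.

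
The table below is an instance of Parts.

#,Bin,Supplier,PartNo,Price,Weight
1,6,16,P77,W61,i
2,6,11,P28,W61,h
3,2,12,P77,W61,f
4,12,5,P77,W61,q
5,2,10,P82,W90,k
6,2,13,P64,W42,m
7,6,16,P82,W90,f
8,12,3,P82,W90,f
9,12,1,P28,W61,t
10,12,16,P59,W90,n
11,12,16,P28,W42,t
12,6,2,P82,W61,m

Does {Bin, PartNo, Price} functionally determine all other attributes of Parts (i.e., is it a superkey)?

Yes

All 12 rows have distinct {Bin, PartNo, Price} values, so {Bin, PartNo, Price} → (all attributes) holds and {Bin, PartNo, Price} is a superkey.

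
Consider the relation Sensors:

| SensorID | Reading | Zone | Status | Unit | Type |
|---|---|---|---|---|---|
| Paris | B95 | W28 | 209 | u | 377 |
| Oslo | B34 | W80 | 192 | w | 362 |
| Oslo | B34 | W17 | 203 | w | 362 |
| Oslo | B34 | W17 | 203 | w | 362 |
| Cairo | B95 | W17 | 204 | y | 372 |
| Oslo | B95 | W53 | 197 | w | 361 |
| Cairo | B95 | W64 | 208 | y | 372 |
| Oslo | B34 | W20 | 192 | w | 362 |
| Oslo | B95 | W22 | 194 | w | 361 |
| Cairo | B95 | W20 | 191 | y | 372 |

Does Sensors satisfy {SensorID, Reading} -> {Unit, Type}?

Yes

(SensorID=Paris, Reading=B95): 1 row → {Unit,Type} = (u, 377) ✓
(SensorID=Oslo, Reading=B34): 4 rows → {Unit,Type} = (w, 362), (w, 362), (w, 362), (w, 362) ✓
(SensorID=Cairo, Reading=B95): 3 rows → {Unit,Type} = (y, 372), (y, 372), (y, 372) ✓
(SensorID=Oslo, Reading=B95): 2 rows → {Unit,Type} = (w, 361), (w, 361) ✓
Every {SensorID, Reading} value is associated with a single {Unit, Type} value, so {SensorID, Reading} -> {Unit, Type} holds.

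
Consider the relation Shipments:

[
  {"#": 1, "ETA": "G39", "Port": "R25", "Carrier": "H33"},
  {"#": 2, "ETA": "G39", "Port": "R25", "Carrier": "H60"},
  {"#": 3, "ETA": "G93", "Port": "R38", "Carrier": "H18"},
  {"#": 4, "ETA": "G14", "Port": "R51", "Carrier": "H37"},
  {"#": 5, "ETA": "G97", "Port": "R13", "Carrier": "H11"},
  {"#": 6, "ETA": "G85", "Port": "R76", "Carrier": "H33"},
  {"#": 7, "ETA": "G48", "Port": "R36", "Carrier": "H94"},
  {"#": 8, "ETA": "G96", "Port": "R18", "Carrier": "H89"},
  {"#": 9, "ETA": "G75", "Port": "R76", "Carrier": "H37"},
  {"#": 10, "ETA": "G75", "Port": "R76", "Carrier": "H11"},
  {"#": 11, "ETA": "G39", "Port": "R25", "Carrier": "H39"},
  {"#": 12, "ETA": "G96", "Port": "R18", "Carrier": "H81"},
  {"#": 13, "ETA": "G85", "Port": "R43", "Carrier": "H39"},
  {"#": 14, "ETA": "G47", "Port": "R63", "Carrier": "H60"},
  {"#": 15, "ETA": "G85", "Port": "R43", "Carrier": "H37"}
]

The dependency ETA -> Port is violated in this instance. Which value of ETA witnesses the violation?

G85

ETA=G39: rows 1, 2, 11 → Port = R25, R25, R25 ✓
ETA=G93: row 3 → Port = R38 ✓
ETA=G14: row 4 → Port = R51 ✓
ETA=G97: row 5 → Port = R13 ✓
ETA=G85: rows 6, 13, 15 → Port takes values {R76, R43} — violation
ETA=G48: row 7 → Port = R36 ✓
ETA=G96: rows 8, 12 → Port = R18, R18 ✓
ETA=G75: rows 9, 10 → Port = R76, R76 ✓
ETA=G47: row 14 → Port = R63 ✓
The only ETA value with inconsistent Port is ETA=G85.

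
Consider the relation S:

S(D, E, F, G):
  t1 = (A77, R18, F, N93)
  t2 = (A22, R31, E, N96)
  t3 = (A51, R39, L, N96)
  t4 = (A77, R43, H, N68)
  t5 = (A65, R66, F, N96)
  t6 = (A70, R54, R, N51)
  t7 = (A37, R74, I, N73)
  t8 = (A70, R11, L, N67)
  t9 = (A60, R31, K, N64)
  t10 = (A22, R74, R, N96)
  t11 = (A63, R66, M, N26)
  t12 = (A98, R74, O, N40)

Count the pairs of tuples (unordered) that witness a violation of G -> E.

6

G=N96: violating pairs (2,3), (2,5), (2,10), (3,5), (3,10), (5,10) — 6 pairs.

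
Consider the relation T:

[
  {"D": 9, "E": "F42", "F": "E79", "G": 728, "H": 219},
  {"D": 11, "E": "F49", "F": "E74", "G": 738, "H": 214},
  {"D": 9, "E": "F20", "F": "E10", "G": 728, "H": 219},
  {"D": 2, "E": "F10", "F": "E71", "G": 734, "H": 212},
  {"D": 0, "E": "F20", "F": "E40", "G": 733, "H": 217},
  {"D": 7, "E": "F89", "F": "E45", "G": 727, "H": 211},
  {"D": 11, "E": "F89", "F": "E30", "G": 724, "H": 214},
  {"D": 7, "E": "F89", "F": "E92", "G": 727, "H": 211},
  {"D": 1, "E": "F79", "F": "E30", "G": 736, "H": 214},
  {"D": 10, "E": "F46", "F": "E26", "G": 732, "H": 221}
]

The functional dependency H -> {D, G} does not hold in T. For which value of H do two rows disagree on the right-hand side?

214

H=219: 2 rows → {D,G} = (9, 728), (9, 728) ✓
H=214: 3 rows → {D,G} takes values {(11, 738), (11, 724), (1, 736)} — violation
H=212: 1 row → {D,G} = (2, 734) ✓
H=217: 1 row → {D,G} = (0, 733) ✓
H=211: 2 rows → {D,G} = (7, 727), (7, 727) ✓
H=221: 1 row → {D,G} = (10, 732) ✓
The only H value with inconsistent RHS is H=214.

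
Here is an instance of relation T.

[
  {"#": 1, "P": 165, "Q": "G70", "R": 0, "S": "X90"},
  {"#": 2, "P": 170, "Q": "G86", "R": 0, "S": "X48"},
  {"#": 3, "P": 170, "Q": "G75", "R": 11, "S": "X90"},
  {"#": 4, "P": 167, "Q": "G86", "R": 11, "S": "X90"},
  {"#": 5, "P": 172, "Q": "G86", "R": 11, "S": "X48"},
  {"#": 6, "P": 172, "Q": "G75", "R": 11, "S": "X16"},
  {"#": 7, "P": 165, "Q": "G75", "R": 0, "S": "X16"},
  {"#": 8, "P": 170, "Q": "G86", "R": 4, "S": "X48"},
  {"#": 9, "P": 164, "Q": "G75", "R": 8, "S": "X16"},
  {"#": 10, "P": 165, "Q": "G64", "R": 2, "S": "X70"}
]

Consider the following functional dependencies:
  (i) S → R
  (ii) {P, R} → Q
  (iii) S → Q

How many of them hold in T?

0

(i) S → R: S=X90: rows 1, 3, 4 → R takes values {0, 11} — violation; S=X48: rows 2, 5, 8 → R takes values {0, 11, 4} — violation; S=X16: rows 6, 7, 9 → R takes values {11, 0, 8} — violation — fails.
(ii) {P, R} → Q: (P=165, R=0): rows 1, 7 → Q takes values {G70, G75} — violation; (P=172, R=11): rows 5, 6 → Q takes values {G86, G75} — violation — fails.
(iii) S → Q: S=X90: rows 1, 3, 4 → Q takes values {G70, G75, G86} — violation — fails.
None of the 3 dependencies hold.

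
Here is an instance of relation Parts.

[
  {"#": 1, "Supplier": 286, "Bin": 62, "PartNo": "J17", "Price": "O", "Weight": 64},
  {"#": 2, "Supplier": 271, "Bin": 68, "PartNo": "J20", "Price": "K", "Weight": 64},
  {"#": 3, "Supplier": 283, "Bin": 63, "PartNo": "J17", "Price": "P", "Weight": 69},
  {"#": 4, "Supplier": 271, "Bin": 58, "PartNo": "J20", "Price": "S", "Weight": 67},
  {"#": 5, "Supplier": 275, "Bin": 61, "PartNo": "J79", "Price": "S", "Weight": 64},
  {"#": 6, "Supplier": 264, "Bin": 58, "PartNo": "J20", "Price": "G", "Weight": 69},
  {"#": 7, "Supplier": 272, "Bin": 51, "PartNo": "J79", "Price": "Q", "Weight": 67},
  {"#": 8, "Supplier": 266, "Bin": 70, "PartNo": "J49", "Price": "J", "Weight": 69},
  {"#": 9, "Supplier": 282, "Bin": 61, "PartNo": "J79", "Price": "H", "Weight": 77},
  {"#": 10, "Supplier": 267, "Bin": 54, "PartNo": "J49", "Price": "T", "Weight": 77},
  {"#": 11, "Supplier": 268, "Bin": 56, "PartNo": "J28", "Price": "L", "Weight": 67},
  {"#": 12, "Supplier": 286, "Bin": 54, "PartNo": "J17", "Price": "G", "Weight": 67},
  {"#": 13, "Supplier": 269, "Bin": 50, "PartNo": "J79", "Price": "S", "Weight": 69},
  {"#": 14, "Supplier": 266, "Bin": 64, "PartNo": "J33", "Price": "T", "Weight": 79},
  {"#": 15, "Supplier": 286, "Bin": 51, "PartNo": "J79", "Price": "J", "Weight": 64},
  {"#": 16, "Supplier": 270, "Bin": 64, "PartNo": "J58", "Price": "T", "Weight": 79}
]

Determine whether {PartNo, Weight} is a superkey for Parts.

No

Rows 5 and 15 have the same {PartNo, Weight} value (PartNo=J79, Weight=64) but are distinct tuples, so {PartNo, Weight} does not determine every attribute — not a superkey.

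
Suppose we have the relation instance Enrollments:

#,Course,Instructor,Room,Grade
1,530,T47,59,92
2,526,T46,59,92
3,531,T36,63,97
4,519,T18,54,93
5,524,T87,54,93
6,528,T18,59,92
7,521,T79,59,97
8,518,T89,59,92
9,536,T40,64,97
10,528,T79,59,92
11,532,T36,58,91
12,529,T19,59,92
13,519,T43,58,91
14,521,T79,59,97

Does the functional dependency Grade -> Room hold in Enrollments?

Grade=92: rows 1, 2, 6, 8, 10, 12 → Room = 59, 59, 59, 59, 59, 59 ✓
Grade=97: rows 3, 7, 9, 14 → Room takes values {63, 59, 64} — violation
Grade=93: rows 4, 5 → Room = 54, 54 ✓
Grade=91: rows 11, 13 → Room = 58, 58 ✓
Two rows agree on Grade but differ on Room, so Grade -> Room does not hold.

No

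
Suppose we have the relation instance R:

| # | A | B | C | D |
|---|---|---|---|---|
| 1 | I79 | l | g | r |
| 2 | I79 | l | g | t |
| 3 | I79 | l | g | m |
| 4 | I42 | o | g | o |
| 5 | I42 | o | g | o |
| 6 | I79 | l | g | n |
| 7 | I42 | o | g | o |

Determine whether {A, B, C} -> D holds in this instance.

No

(A=I79, B=l, C=g): rows 1, 2, 3, 6 → D takes values {r, t, m, n} — violation
(A=I42, B=o, C=g): rows 4, 5, 7 → D = o, o, o ✓
Two rows agree on {A, B, C} but differ on D, so {A, B, C} -> D does not hold.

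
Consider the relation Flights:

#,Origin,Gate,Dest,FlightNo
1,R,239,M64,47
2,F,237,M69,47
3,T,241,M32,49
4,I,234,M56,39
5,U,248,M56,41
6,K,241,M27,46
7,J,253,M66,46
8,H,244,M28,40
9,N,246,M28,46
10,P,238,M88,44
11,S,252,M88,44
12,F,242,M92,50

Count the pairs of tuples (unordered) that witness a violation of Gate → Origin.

Gate=241: violating pairs (3,6) — 1 pair.

1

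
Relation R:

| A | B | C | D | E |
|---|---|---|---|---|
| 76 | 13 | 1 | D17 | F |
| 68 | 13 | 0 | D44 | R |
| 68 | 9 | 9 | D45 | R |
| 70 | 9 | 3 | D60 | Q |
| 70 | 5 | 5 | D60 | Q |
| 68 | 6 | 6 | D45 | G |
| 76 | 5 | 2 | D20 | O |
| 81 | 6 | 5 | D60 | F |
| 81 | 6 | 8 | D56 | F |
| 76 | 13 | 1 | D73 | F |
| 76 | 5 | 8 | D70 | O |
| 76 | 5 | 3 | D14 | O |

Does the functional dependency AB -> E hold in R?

Yes

(A=76, B=13): 2 rows → E = F, F ✓
(A=68, B=13): 1 row → E = R ✓
(A=68, B=9): 1 row → E = R ✓
(A=70, B=9): 1 row → E = Q ✓
(A=70, B=5): 1 row → E = Q ✓
(A=68, B=6): 1 row → E = G ✓
(A=76, B=5): 3 rows → E = O, O, O ✓
(A=81, B=6): 2 rows → E = F, F ✓
Every AB value is associated with a single E value, so AB -> E holds.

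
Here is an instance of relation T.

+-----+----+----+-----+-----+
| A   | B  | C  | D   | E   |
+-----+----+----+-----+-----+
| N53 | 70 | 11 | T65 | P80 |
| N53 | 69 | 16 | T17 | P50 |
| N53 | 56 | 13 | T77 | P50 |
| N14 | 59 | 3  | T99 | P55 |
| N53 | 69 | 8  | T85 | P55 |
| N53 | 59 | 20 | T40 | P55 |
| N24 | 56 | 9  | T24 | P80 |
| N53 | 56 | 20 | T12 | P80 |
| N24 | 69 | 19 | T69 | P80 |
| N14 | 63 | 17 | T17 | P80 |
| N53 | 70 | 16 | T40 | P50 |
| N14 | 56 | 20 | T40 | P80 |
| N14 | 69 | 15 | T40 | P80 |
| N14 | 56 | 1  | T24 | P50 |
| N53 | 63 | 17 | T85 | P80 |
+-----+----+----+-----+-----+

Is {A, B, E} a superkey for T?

Yes

All 15 rows have distinct {A, B, E} values, so {A, B, E} → (all attributes) holds and {A, B, E} is a superkey.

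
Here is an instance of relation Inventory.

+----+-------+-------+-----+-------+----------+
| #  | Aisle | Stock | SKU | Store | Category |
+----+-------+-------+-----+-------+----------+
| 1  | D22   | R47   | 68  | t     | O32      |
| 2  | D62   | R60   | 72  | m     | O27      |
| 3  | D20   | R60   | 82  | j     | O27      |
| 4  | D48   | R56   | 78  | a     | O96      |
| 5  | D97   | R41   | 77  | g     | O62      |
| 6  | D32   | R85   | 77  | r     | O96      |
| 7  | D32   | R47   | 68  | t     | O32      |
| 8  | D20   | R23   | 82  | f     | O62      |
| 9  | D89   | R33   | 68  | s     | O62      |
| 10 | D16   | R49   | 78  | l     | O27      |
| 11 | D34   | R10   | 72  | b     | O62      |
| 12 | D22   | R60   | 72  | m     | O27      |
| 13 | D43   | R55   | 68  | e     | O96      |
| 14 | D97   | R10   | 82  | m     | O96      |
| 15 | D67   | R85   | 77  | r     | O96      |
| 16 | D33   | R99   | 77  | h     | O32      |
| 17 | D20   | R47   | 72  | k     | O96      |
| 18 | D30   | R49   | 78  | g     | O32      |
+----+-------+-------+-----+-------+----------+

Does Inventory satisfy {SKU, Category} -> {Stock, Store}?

Yes

(SKU=68, Category=O32): rows 1, 7 → {Stock,Store} = (R47, t), (R47, t) ✓
(SKU=72, Category=O27): rows 2, 12 → {Stock,Store} = (R60, m), (R60, m) ✓
(SKU=82, Category=O27): row 3 → {Stock,Store} = (R60, j) ✓
(SKU=78, Category=O96): row 4 → {Stock,Store} = (R56, a) ✓
(SKU=77, Category=O62): row 5 → {Stock,Store} = (R41, g) ✓
(SKU=77, Category=O96): rows 6, 15 → {Stock,Store} = (R85, r), (R85, r) ✓
(SKU=82, Category=O62): row 8 → {Stock,Store} = (R23, f) ✓
(SKU=68, Category=O62): row 9 → {Stock,Store} = (R33, s) ✓
(SKU=78, Category=O27): row 10 → {Stock,Store} = (R49, l) ✓
(SKU=72, Category=O62): row 11 → {Stock,Store} = (R10, b) ✓
(SKU=68, Category=O96): row 13 → {Stock,Store} = (R55, e) ✓
(SKU=82, Category=O96): row 14 → {Stock,Store} = (R10, m) ✓
(SKU=77, Category=O32): row 16 → {Stock,Store} = (R99, h) ✓
(SKU=72, Category=O96): row 17 → {Stock,Store} = (R47, k) ✓
(SKU=78, Category=O32): row 18 → {Stock,Store} = (R49, g) ✓
Every {SKU, Category} value is associated with a single {Stock, Store} value, so {SKU, Category} -> {Stock, Store} holds.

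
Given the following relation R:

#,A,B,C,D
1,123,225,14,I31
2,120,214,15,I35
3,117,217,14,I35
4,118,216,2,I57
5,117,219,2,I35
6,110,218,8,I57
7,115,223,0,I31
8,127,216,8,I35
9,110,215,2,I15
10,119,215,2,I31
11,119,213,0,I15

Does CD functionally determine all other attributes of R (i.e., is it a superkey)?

Yes

All 11 rows have distinct CD values, so CD → (all attributes) holds and CD is a superkey.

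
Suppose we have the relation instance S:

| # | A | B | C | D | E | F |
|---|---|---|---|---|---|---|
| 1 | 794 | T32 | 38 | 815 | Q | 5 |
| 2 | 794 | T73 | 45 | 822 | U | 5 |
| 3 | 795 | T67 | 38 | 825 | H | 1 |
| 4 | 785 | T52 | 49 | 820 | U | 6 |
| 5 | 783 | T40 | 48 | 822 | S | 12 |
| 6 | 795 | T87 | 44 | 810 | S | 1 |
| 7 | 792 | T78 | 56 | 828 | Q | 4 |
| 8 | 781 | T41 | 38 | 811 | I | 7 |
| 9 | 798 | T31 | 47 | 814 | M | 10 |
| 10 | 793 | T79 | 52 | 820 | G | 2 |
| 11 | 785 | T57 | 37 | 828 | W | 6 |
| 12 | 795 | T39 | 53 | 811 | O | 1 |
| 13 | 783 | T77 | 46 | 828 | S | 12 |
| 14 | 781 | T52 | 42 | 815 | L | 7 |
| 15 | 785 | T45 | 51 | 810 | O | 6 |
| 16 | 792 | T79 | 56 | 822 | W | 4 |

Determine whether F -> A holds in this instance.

Yes

F=5: rows 1, 2 → A = 794, 794 ✓
F=1: rows 3, 6, 12 → A = 795, 795, 795 ✓
F=6: rows 4, 11, 15 → A = 785, 785, 785 ✓
F=12: rows 5, 13 → A = 783, 783 ✓
F=4: rows 7, 16 → A = 792, 792 ✓
F=7: rows 8, 14 → A = 781, 781 ✓
F=10: row 9 → A = 798 ✓
F=2: row 10 → A = 793 ✓
Every F value is associated with a single A value, so F -> A holds.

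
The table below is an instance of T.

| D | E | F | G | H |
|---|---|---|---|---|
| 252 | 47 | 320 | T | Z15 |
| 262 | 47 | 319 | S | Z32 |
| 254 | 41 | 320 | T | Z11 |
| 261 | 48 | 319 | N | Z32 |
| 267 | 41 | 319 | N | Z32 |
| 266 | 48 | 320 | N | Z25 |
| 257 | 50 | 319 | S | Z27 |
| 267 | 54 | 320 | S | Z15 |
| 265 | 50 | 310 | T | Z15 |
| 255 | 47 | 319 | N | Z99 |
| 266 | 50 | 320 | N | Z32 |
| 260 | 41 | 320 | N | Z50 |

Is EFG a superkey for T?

All 12 rows have distinct EFG values, so EFG → (all attributes) holds and EFG is a superkey.

Yes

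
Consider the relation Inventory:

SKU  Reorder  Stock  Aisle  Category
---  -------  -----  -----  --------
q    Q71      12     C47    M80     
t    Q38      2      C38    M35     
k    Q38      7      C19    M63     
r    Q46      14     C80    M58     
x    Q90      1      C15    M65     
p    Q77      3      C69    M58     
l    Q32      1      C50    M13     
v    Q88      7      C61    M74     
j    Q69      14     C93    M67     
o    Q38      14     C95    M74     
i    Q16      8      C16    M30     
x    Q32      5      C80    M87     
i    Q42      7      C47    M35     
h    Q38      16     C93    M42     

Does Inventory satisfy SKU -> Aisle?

No

SKU=q: 1 row → Aisle = C47 ✓
SKU=t: 1 row → Aisle = C38 ✓
SKU=k: 1 row → Aisle = C19 ✓
SKU=r: 1 row → Aisle = C80 ✓
SKU=x: 2 rows → Aisle takes values {C15, C80} — violation
SKU=p: 1 row → Aisle = C69 ✓
SKU=l: 1 row → Aisle = C50 ✓
SKU=v: 1 row → Aisle = C61 ✓
SKU=j: 1 row → Aisle = C93 ✓
SKU=o: 1 row → Aisle = C95 ✓
SKU=i: 2 rows → Aisle takes values {C16, C47} — violation
SKU=h: 1 row → Aisle = C93 ✓
Two rows agree on SKU but differ on Aisle, so SKU -> Aisle does not hold.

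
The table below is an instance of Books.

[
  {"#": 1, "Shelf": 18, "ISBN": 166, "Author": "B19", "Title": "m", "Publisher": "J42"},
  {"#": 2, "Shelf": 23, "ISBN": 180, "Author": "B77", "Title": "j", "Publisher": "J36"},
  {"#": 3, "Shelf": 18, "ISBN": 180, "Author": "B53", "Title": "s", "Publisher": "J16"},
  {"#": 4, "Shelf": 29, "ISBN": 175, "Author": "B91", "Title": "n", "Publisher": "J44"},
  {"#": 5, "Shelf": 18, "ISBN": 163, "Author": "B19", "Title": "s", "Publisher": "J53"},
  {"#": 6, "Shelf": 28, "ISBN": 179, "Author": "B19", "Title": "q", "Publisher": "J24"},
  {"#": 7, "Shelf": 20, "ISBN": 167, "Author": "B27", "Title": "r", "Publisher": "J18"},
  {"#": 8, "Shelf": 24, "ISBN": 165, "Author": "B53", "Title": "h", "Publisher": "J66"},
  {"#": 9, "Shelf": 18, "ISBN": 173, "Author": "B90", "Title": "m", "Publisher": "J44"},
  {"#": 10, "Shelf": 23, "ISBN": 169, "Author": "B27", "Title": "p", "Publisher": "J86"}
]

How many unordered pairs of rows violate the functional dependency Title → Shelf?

Title=m: all 2 rows agree on Shelf — 0 pairs.
Title=s: all 2 rows agree on Shelf — 0 pairs.

0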